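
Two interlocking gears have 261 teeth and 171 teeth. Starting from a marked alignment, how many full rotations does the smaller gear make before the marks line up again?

All finish a whole number of cycles simultaneously at t = LCM of the periods.
261 = 3^2 × 29
171 = 3^2 × 19
LCM(261, 171) = 3^2 × 19 × 29 = 4959.
Rotations for period 171: 4959 / 171 = 29.

29 rotations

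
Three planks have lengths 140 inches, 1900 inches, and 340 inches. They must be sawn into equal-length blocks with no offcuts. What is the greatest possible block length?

20 inches

The block length must divide every plank, so the greatest is gcd(140, 1900, 340).
140 = 2^2 × 5 × 7
1900 = 2^2 × 5^2 × 19
340 = 2^2 × 5 × 17
gcd(140, 1900, 340) = 2^2 × 5 = 20.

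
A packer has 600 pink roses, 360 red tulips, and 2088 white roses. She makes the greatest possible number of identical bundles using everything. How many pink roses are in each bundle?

Number of bundles = gcd(600, 360, 2088).
600 = 2^3 × 3 × 5^2
360 = 2^3 × 3^2 × 5
2088 = 2^3 × 3^2 × 29
gcd(600, 360, 2088) = 2^3 × 3 = 24.
pink roses per bundle = 600 / 24 = 25.

25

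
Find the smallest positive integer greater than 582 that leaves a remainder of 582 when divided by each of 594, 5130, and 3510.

N − 582 must be a common multiple of 594, 5130, and 3510.
594 = 2 × 3^3 × 11
5130 = 2 × 3^3 × 5 × 19
3510 = 2 × 3^3 × 5 × 13
LCM(594, 5130, 3510) = 2 × 3^3 × 5 × 11 × 13 × 19 = 733590.
Smallest N > 582 is LCM + 582 = 733590 + 582 = 734172.

734172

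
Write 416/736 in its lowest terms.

13/23

416 = 2^5 × 13
736 = 2^5 × 23
gcd(416, 736) = 2^5 = 32.
Divide numerator and denominator by 32: 416/736 = 13/23.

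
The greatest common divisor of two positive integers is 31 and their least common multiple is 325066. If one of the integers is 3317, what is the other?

For two integers, gcd × lcm = product, so the other is (31 × 325066) / 3317 = 10077046 / 3317 = 3038.

3038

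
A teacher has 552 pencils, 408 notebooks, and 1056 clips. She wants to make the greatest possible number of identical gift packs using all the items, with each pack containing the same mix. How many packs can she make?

24 packs

The pack count must divide each quantity, so the greatest is gcd(552, 408, 1056).
552 = 2^3 × 3 × 23
408 = 2^3 × 3 × 17
1056 = 2^5 × 3 × 11
gcd(552, 408, 1056) = 2^3 × 3 = 24.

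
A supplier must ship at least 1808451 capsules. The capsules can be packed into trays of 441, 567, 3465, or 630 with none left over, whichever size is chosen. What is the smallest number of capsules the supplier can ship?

The number of capsules must be a common multiple of 441, 567, 3465, and 630, so a multiple of their LCM.
441 = 3^2 × 7^2
567 = 3^4 × 7
3465 = 3^2 × 5 × 7 × 11
630 = 2 × 3^2 × 5 × 7
LCM(441, 567, 3465, 630) = 2 × 3^4 × 5 × 7^2 × 11 = 436590.
Smallest multiple of 436590 that is ≥ 1808451: ⌈1808451/436590⌉ × 436590 = 5 × 436590 = 2182950.

2182950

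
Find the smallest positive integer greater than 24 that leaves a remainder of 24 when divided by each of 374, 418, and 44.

14236

N − 24 must be a common multiple of 374, 418, and 44.
374 = 2 × 11 × 17
418 = 2 × 11 × 19
44 = 2^2 × 11
LCM(374, 418, 44) = 2^2 × 11 × 17 × 19 = 14212.
Smallest N > 24 is LCM + 24 = 14212 + 24 = 14236.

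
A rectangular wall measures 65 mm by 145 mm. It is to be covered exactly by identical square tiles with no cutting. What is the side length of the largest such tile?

5 mm

The tile side must divide both 65 and 145, so the largest is their gcd.
65 = 5 × 13
145 = 5 × 29
gcd(65, 145) = 5.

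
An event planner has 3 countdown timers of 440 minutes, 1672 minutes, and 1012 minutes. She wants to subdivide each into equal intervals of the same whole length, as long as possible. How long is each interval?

44 minutes

The interval must divide each timer length; the longest such is the gcd.
440 = 2^3 × 5 × 11
1672 = 2^3 × 11 × 19
1012 = 2^2 × 11 × 23
gcd(440, 1672, 1012) = 2^2 × 11 = 44.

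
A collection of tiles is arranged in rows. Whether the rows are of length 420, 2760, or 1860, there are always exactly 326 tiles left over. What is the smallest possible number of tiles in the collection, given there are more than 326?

N − 326 must be a common multiple of 420, 2760, and 1860.
420 = 2^2 × 3 × 5 × 7
2760 = 2^3 × 3 × 5 × 23
1860 = 2^2 × 3 × 5 × 31
LCM(420, 2760, 1860) = 2^3 × 3 × 5 × 7 × 23 × 31 = 598920.
Smallest N > 326 is LCM + 326 = 598920 + 326 = 599246.

599246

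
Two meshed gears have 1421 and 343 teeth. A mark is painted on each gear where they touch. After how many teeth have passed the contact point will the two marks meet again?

The first simultaneous occurrence is after LCM of the individual periods.
1421 = 7^2 × 29
343 = 7^3
LCM(1421, 343) = 7^3 × 29 = 9947.

9947 teeth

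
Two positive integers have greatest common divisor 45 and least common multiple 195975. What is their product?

For any two positive integers, gcd × lcm = product = 45 × 195975 = 8818875.

8818875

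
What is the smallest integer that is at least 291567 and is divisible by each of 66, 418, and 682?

The integer must be a common multiple of 66, 418, and 682, so a multiple of their LCM.
66 = 2 × 3 × 11
418 = 2 × 11 × 19
682 = 2 × 11 × 31
LCM(66, 418, 682) = 2 × 3 × 11 × 19 × 31 = 38874.
Smallest multiple of 38874 that is ≥ 291567: ⌈291567/38874⌉ × 38874 = 8 × 38874 = 310992.

310992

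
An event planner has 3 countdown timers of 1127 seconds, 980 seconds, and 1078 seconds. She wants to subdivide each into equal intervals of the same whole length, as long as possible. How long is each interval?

The interval must divide each timer length; the longest such is the gcd.
1127 = 7^2 × 23
980 = 2^2 × 5 × 7^2
1078 = 2 × 7^2 × 11
gcd(1127, 980, 1078) = 7^2 = 49.

49 seconds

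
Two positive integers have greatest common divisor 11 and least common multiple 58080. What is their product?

638880

For any two positive integers, gcd × lcm = product = 11 × 58080 = 638880.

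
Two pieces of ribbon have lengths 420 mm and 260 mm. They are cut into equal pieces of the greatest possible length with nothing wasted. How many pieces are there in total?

Piece length = gcd(420, 260).
420 = 2^2 × 3 × 5 × 7
260 = 2^2 × 5 × 13
gcd(420, 260) = 2^2 × 5 = 20.
Total pieces = 420/20 + 260/20 = 21 + 13 = 34.

34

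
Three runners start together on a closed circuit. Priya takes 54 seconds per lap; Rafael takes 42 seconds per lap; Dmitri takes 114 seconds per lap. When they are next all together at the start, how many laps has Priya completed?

133 laps

The first common completion time is the LCM of the periods.
54 = 2 × 3^3
42 = 2 × 3 × 7
114 = 2 × 3 × 19
LCM(54, 42, 114) = 2 × 3^3 × 7 × 19 = 7182.
Laps for period 54: 7182 / 54 = 133.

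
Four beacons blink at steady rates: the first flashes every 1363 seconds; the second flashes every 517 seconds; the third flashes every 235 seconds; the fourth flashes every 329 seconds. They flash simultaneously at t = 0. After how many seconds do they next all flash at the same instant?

The first simultaneous occurrence is after LCM of the individual periods.
1363 = 29 × 47
517 = 11 × 47
235 = 5 × 47
329 = 7 × 47
LCM(1363, 517, 235, 329) = 5 × 7 × 11 × 29 × 47 = 524755.

524755 seconds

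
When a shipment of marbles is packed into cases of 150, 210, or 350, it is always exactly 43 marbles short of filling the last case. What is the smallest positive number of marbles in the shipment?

1007

Being 43 short of a full case of size k means N ≡ −43 (mod k), i.e. N + 43 is a multiple of each size.
150 = 2 × 3 × 5^2
210 = 2 × 3 × 5 × 7
350 = 2 × 5^2 × 7
LCM(150, 210, 350) = 2 × 3 × 5^2 × 7 = 1050.
Smallest positive N is 1050 − 43 = 1007.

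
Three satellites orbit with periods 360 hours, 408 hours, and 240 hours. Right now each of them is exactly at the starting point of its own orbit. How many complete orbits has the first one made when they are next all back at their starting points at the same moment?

34 orbits

They are all back at their starting positions together after one LCM of the periods.
360 = 2^3 × 3^2 × 5
408 = 2^3 × 3 × 17
240 = 2^4 × 3 × 5
LCM(360, 408, 240) = 2^4 × 3^2 × 5 × 17 = 12240.
Orbits for period 360: 12240 / 360 = 34.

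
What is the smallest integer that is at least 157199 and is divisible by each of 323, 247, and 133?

176358

The integer must be a common multiple of 323, 247, and 133, so a multiple of their LCM.
323 = 17 × 19
247 = 13 × 19
133 = 7 × 19
LCM(323, 247, 133) = 7 × 13 × 17 × 19 = 29393.
Smallest multiple of 29393 that is ≥ 157199: ⌈157199/29393⌉ × 29393 = 6 × 29393 = 176358.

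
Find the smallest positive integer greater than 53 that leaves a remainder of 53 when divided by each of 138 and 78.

1847

N − 53 must be a common multiple of 138 and 78.
138 = 2 × 3 × 23
78 = 2 × 3 × 13
LCM(138, 78) = 2 × 3 × 13 × 23 = 1794.
Smallest N > 53 is LCM + 53 = 1794 + 53 = 1847.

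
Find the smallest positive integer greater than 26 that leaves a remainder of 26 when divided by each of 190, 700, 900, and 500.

598526

N − 26 must be a common multiple of 190, 700, 900, and 500.
190 = 2 × 5 × 19
700 = 2^2 × 5^2 × 7
900 = 2^2 × 3^2 × 5^2
500 = 2^2 × 5^3
LCM(190, 700, 900, 500) = 2^2 × 3^2 × 5^3 × 7 × 19 = 598500.
Smallest N > 26 is LCM + 26 = 598500 + 26 = 598526.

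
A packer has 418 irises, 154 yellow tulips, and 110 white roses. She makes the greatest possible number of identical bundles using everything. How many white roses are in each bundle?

Number of bundles = gcd(418, 154, 110).
418 = 2 × 11 × 19
154 = 2 × 7 × 11
110 = 2 × 5 × 11
gcd(418, 154, 110) = 2 × 11 = 22.
white roses per bundle = 110 / 22 = 5.

5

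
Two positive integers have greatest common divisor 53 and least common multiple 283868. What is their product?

For any two positive integers, gcd × lcm = product = 53 × 283868 = 15045004.

15045004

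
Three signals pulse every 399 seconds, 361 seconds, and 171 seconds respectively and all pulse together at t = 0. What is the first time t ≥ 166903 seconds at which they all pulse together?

Joint pulses occur at multiples of LCM(399, 361, 171).
399 = 3 × 7 × 19
361 = 19^2
171 = 3^2 × 19
LCM(399, 361, 171) = 3^2 × 7 × 19^2 = 22743.
Smallest multiple of 22743 that is ≥ 166903: ⌈166903/22743⌉ × 22743 = 8 × 22743 = 181944.

181944 seconds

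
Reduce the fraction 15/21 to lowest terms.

15 = 3 × 5
21 = 3 × 7
gcd(15, 21) = 3.
Divide numerator and denominator by 3: 15/21 = 5/7.

5/7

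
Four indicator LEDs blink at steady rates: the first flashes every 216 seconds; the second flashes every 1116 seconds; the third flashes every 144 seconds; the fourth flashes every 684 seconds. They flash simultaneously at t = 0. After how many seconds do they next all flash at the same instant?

We need the least common multiple of the intervals.
216 = 2^3 × 3^3
1116 = 2^2 × 3^2 × 31
144 = 2^4 × 3^2
684 = 2^2 × 3^2 × 19
LCM(216, 1116, 144, 684) = 2^4 × 3^3 × 19 × 31 = 254448.

254448 seconds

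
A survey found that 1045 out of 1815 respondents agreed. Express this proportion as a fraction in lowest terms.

1045 = 5 × 11 × 19
1815 = 3 × 5 × 11^2
gcd(1045, 1815) = 5 × 11 = 55.
Divide numerator and denominator by 55: 1045/1815 = 19/33.

19/33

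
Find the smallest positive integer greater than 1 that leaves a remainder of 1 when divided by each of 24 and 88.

265

N − 1 must be a common multiple of 24 and 88.
24 = 2^3 × 3
88 = 2^3 × 11
LCM(24, 88) = 2^3 × 3 × 11 = 264.
Smallest N > 1 is LCM + 1 = 264 + 1 = 265.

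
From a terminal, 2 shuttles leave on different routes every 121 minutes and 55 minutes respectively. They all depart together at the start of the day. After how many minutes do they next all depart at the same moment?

605 minutes

They coincide at every common multiple of the periods; the first is the LCM.
121 = 11^2
55 = 5 × 11
LCM(121, 55) = 5 × 11^2 = 605.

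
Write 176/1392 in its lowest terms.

11/87

176 = 2^4 × 11
1392 = 2^4 × 3 × 29
gcd(176, 1392) = 2^4 = 16.
Divide numerator and denominator by 16: 176/1392 = 11/87.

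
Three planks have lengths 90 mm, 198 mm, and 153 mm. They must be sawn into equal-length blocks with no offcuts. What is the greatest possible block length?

The block length must divide every plank, so the greatest is gcd(90, 198, 153).
90 = 2 × 3^2 × 5
198 = 2 × 3^2 × 11
153 = 3^2 × 17
gcd(90, 198, 153) = 3^2 = 9.

9 mm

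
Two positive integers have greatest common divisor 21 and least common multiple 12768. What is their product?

268128

For any two positive integers, gcd × lcm = product = 21 × 12768 = 268128.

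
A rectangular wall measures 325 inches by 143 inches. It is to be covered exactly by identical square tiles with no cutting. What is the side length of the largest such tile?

By the Euclidean algorithm:
325 = 2 × 143 + 39
143 = 3 × 39 + 26
39 = 1 × 26 + 13
26 = 2 × 13 + 0
gcd(325, 143) = 13.

13 inches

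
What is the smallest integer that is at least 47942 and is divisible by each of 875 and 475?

49875

The integer must be a common multiple of 875 and 475, so a multiple of their LCM.
875 = 5^3 × 7
475 = 5^2 × 19
LCM(875, 475) = 5^3 × 7 × 19 = 16625.
Smallest multiple of 16625 that is ≥ 47942: ⌈47942/16625⌉ × 16625 = 3 × 16625 = 49875.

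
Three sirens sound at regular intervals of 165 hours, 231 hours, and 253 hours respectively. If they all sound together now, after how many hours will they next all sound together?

26565 hours

They coincide at every common multiple of the periods; the first is the LCM.
165 = 3 × 5 × 11
231 = 3 × 7 × 11
253 = 11 × 23
LCM(165, 231, 253) = 3 × 5 × 7 × 11 × 23 = 26565.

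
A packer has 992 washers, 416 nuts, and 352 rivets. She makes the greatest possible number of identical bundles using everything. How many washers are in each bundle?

Number of bundles = gcd(992, 416, 352).
992 = 2^5 × 31
416 = 2^5 × 13
352 = 2^5 × 11
gcd(992, 416, 352) = 2^5 = 32.
washers per bundle = 992 / 32 = 31.

31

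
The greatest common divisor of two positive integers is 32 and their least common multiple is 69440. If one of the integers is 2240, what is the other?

For two integers, gcd × lcm = product, so the other is (32 × 69440) / 2240 = 2222080 / 2240 = 992.

992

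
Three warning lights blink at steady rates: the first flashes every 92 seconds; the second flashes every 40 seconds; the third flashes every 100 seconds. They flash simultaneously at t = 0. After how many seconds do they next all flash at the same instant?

4600 seconds

We need the least common multiple of the intervals.
92 = 2^2 × 23
40 = 2^3 × 5
100 = 2^2 × 5^2
LCM(92, 40, 100) = 2^3 × 5^2 × 23 = 4600.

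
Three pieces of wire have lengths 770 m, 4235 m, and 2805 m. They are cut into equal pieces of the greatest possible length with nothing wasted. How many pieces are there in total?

Piece length = gcd(770, 4235, 2805).
770 = 2 × 5 × 7 × 11
4235 = 5 × 7 × 11^2
2805 = 3 × 5 × 11 × 17
gcd(770, 4235, 2805) = 5 × 11 = 55.
Total pieces = 770/55 + 4235/55 + 2805/55 = 14 + 77 + 51 = 142.

142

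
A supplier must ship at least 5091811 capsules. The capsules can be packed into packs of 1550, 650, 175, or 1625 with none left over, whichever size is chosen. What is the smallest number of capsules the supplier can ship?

5642000

The number of capsules must be a common multiple of 1550, 650, 175, and 1625, so a multiple of their LCM.
1550 = 2 × 5^2 × 31
650 = 2 × 5^2 × 13
175 = 5^2 × 7
1625 = 5^3 × 13
LCM(1550, 650, 175, 1625) = 2 × 5^3 × 7 × 13 × 31 = 705250.
Smallest multiple of 705250 that is ≥ 5091811: ⌈5091811/705250⌉ × 705250 = 8 × 705250 = 5642000.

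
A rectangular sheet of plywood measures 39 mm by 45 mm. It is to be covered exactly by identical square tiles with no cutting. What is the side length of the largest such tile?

By the Euclidean algorithm:
45 = 1 × 39 + 6
39 = 6 × 6 + 3
6 = 2 × 3 + 0
gcd(39, 45) = 3.

3 mm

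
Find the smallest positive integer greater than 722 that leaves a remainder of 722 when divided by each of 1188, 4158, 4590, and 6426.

707582

N − 722 must be a common multiple of 1188, 4158, 4590, and 6426.
1188 = 2^2 × 3^3 × 11
4158 = 2 × 3^3 × 7 × 11
4590 = 2 × 3^3 × 5 × 17
6426 = 2 × 3^3 × 7 × 17
LCM(1188, 4158, 4590, 6426) = 2^2 × 3^3 × 5 × 7 × 11 × 17 = 706860.
Smallest N > 722 is LCM + 722 = 706860 + 722 = 707582.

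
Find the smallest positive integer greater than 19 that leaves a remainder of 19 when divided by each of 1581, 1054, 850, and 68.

158119

N − 19 must be a common multiple of 1581, 1054, 850, and 68.
1581 = 3 × 17 × 31
1054 = 2 × 17 × 31
850 = 2 × 5^2 × 17
68 = 2^2 × 17
LCM(1581, 1054, 850, 68) = 2^2 × 3 × 5^2 × 17 × 31 = 158100.
Smallest N > 19 is LCM + 19 = 158100 + 19 = 158119.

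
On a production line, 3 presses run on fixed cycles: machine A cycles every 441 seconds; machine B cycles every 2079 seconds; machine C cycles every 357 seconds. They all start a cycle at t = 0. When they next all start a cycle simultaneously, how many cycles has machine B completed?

119 cycles

They are all back at their starting positions together after one LCM of the periods.
441 = 3^2 × 7^2
2079 = 3^3 × 7 × 11
357 = 3 × 7 × 17
LCM(441, 2079, 357) = 3^3 × 7^2 × 11 × 17 = 247401.
Cycles for period 2079: 247401 / 2079 = 119.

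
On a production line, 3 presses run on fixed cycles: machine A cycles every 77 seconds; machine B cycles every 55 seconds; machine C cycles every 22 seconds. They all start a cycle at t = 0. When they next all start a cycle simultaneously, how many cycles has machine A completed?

The first common completion time is the LCM of the periods.
77 = 7 × 11
55 = 5 × 11
22 = 2 × 11
LCM(77, 55, 22) = 2 × 5 × 7 × 11 = 770.
Cycles for period 77: 770 / 77 = 10.

10 cycles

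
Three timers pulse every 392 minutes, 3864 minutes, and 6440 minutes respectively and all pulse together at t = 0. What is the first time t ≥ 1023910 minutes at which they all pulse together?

1081920 minutes

Joint pulses occur at multiples of LCM(392, 3864, 6440).
392 = 2^3 × 7^2
3864 = 2^3 × 3 × 7 × 23
6440 = 2^3 × 5 × 7 × 23
LCM(392, 3864, 6440) = 2^3 × 3 × 5 × 7^2 × 23 = 135240.
Smallest multiple of 135240 that is ≥ 1023910: ⌈1023910/135240⌉ × 135240 = 8 × 135240 = 1081920.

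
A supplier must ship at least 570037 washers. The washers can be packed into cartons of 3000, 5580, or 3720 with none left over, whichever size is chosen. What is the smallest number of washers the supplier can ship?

837000

The number of washers must be a common multiple of 3000, 5580, and 3720, so a multiple of their LCM.
3000 = 2^3 × 3 × 5^3
5580 = 2^2 × 3^2 × 5 × 31
3720 = 2^3 × 3 × 5 × 31
LCM(3000, 5580, 3720) = 2^3 × 3^2 × 5^3 × 31 = 279000.
Smallest multiple of 279000 that is ≥ 570037: ⌈570037/279000⌉ × 279000 = 3 × 279000 = 837000.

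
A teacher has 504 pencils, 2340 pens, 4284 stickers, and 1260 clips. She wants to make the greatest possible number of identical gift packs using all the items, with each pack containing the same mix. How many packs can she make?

36 packs

The pack count must divide each quantity, so the greatest is gcd(504, 2340, 4284, 1260).
504 = 2^3 × 3^2 × 7
2340 = 2^2 × 3^2 × 5 × 13
4284 = 2^2 × 3^2 × 7 × 17
1260 = 2^2 × 3^2 × 5 × 7
gcd(504, 2340, 4284, 1260) = 2^2 × 3^2 = 36.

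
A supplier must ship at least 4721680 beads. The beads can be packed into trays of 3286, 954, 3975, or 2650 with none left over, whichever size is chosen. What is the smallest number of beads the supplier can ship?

5175450

The number of beads must be a common multiple of 3286, 954, 3975, and 2650, so a multiple of their LCM.
3286 = 2 × 31 × 53
954 = 2 × 3^2 × 53
3975 = 3 × 5^2 × 53
2650 = 2 × 5^2 × 53
LCM(3286, 954, 3975, 2650) = 2 × 3^2 × 5^2 × 31 × 53 = 739350.
Smallest multiple of 739350 that is ≥ 4721680: ⌈4721680/739350⌉ × 739350 = 7 × 739350 = 5175450.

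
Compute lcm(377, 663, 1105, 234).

377 = 13 × 29
663 = 3 × 13 × 17
1105 = 5 × 13 × 17
234 = 2 × 3^2 × 13
LCM(377, 663, 1105, 234) = 2 × 3^2 × 5 × 13 × 17 × 29 = 576810.

576810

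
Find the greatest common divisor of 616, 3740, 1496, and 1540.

44

616 = 2^3 × 7 × 11
3740 = 2^2 × 5 × 11 × 17
1496 = 2^3 × 11 × 17
1540 = 2^2 × 5 × 7 × 11
gcd(616, 3740, 1496, 1540) = 2^2 × 11 = 44.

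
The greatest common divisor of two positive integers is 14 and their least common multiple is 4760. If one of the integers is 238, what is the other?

For two integers, gcd × lcm = product, so the other is (14 × 4760) / 238 = 66640 / 238 = 280.

280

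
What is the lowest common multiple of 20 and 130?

20 = 2^2 × 5
130 = 2 × 5 × 13
LCM(20, 130) = 2^2 × 5 × 13 = 260.

260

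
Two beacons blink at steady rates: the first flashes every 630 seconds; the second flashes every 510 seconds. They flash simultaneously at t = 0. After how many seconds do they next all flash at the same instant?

10710 seconds

They coincide at every common multiple of the periods; the first is the LCM.
630 = 2 × 3^2 × 5 × 7
510 = 2 × 3 × 5 × 17
LCM(630, 510) = 2 × 3^2 × 5 × 7 × 17 = 10710.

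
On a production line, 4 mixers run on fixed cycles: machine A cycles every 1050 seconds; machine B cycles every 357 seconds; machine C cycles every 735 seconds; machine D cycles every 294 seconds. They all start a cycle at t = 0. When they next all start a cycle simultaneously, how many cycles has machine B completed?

All finish a whole number of cycles simultaneously at t = LCM of the periods.
1050 = 2 × 3 × 5^2 × 7
357 = 3 × 7 × 17
735 = 3 × 5 × 7^2
294 = 2 × 3 × 7^2
LCM(1050, 357, 735, 294) = 2 × 3 × 5^2 × 7^2 × 17 = 124950.
Cycles for period 357: 124950 / 357 = 350.

350 cycles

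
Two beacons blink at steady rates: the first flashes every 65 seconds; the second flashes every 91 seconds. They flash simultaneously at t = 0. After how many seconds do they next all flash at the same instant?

The first simultaneous occurrence is after LCM of the individual periods.
65 = 5 × 13
91 = 7 × 13
LCM(65, 91) = 5 × 7 × 13 = 455.

455 seconds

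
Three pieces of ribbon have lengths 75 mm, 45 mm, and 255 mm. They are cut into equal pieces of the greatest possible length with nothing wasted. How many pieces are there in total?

Piece length = gcd(75, 45, 255).
75 = 3 × 5^2
45 = 3^2 × 5
255 = 3 × 5 × 17
gcd(75, 45, 255) = 3 × 5 = 15.
Total pieces = 75/15 + 45/15 + 255/15 = 5 + 3 + 17 = 25.

25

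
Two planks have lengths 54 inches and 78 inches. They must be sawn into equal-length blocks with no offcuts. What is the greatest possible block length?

6 inches

This is the greatest common divisor of 54 and 78.
54 = 2 × 3^3
78 = 2 × 3 × 13
gcd(54, 78) = 2 × 3 = 6.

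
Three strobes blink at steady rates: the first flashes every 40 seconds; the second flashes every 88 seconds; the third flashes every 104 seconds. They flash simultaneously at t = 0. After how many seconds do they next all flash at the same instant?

5720 seconds

We need the least common multiple of the intervals.
40 = 2^3 × 5
88 = 2^3 × 11
104 = 2^3 × 13
LCM(40, 88, 104) = 2^3 × 5 × 11 × 13 = 5720.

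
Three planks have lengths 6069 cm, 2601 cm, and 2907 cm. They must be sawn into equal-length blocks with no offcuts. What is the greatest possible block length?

51 cm

The block length must divide every plank, so the greatest is gcd(6069, 2601, 2907).
6069 = 3 × 7 × 17^2
2601 = 3^2 × 17^2
2907 = 3^2 × 17 × 19
gcd(6069, 2601, 2907) = 3 × 17 = 51.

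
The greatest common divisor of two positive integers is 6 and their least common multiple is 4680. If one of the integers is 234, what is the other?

For two integers, gcd × lcm = product, so the other is (6 × 4680) / 234 = 28080 / 234 = 120.

120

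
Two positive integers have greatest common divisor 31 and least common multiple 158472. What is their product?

For any two positive integers, gcd × lcm = product = 31 × 158472 = 4912632.

4912632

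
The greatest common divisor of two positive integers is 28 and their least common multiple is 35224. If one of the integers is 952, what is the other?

For two integers, gcd × lcm = product, so the other is (28 × 35224) / 952 = 986272 / 952 = 1036.

1036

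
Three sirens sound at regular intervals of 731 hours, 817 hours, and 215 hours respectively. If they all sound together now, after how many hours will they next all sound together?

69445 hours

They coincide at every common multiple of the periods; the first is the LCM.
731 = 17 × 43
817 = 19 × 43
215 = 5 × 43
LCM(731, 817, 215) = 5 × 17 × 19 × 43 = 69445.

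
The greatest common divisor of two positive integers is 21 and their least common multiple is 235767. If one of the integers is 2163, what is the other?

For two integers, gcd × lcm = product, so the other is (21 × 235767) / 2163 = 4951107 / 2163 = 2289.

2289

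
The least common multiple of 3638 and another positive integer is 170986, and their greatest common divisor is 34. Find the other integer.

1598

gcd × lcm = product of the two integers, so the other integer is (34 × 170986) / 3638 = 1598.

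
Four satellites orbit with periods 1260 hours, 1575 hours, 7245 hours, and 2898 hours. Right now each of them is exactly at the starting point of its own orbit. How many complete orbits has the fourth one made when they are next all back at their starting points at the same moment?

50 orbits

The first common completion time is the LCM of the periods.
1260 = 2^2 × 3^2 × 5 × 7
1575 = 3^2 × 5^2 × 7
7245 = 3^2 × 5 × 7 × 23
2898 = 2 × 3^2 × 7 × 23
LCM(1260, 1575, 7245, 2898) = 2^2 × 3^2 × 5^2 × 7 × 23 = 144900.
Orbits for period 2898: 144900 / 2898 = 50.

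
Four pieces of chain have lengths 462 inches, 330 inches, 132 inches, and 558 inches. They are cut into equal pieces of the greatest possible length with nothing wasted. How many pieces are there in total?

Piece length = gcd(462, 330, 132, 558).
462 = 2 × 3 × 7 × 11
330 = 2 × 3 × 5 × 11
132 = 2^2 × 3 × 11
558 = 2 × 3^2 × 31
gcd(462, 330, 132, 558) = 2 × 3 = 6.
Total pieces = 462/6 + 330/6 + 132/6 + 558/6 = 77 + 55 + 22 + 93 = 247.

247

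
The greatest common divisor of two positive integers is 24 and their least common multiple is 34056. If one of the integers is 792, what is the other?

For two integers, gcd × lcm = product, so the other is (24 × 34056) / 792 = 817344 / 792 = 1032.

1032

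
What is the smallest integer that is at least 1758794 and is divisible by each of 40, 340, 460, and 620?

1939360

The integer must be a common multiple of 40, 340, 460, and 620, so a multiple of their LCM.
40 = 2^3 × 5
340 = 2^2 × 5 × 17
460 = 2^2 × 5 × 23
620 = 2^2 × 5 × 31
LCM(40, 340, 460, 620) = 2^3 × 5 × 17 × 23 × 31 = 484840.
Smallest multiple of 484840 that is ≥ 1758794: ⌈1758794/484840⌉ × 484840 = 4 × 484840 = 1939360.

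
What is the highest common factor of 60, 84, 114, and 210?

6

60 = 2^2 × 3 × 5
84 = 2^2 × 3 × 7
114 = 2 × 3 × 19
210 = 2 × 3 × 5 × 7
gcd(60, 84, 114, 210) = 2 × 3 = 6.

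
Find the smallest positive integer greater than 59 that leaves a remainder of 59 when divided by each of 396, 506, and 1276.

N − 59 must be a common multiple of 396, 506, and 1276.
396 = 2^2 × 3^2 × 11
506 = 2 × 11 × 23
1276 = 2^2 × 11 × 29
LCM(396, 506, 1276) = 2^2 × 3^2 × 11 × 23 × 29 = 264132.
Smallest N > 59 is LCM + 59 = 264132 + 59 = 264191.

264191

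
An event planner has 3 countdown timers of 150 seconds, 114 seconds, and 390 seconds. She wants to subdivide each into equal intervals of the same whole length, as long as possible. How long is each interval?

6 seconds

The interval must divide each timer length; the longest such is the gcd.
150 = 2 × 3 × 5^2
114 = 2 × 3 × 19
390 = 2 × 3 × 5 × 13
gcd(150, 114, 390) = 2 × 3 = 6.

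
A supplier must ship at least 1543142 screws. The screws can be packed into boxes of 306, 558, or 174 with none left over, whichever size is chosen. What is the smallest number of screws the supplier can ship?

The number of screws must be a common multiple of 306, 558, and 174, so a multiple of their LCM.
306 = 2 × 3^2 × 17
558 = 2 × 3^2 × 31
174 = 2 × 3 × 29
LCM(306, 558, 174) = 2 × 3^2 × 17 × 29 × 31 = 275094.
Smallest multiple of 275094 that is ≥ 1543142: ⌈1543142/275094⌉ × 275094 = 6 × 275094 = 1650564.

1650564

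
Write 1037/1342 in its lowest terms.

17/22

1037 = 17 × 61
1342 = 2 × 11 × 61
gcd(1037, 1342) = 61.
Divide numerator and denominator by 61: 1037/1342 = 17/22.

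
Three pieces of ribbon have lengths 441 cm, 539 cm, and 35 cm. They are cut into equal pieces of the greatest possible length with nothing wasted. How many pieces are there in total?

Piece length = gcd(441, 539, 35).
441 = 3^2 × 7^2
539 = 7^2 × 11
35 = 5 × 7
gcd(441, 539, 35) = 7.
Total pieces = 441/7 + 539/7 + 35/7 = 63 + 77 + 5 = 145.

145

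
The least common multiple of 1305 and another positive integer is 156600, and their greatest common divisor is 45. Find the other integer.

gcd × lcm = product of the two integers, so the other integer is (45 × 156600) / 1305 = 5400.

5400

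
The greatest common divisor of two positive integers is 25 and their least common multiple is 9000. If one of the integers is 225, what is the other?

For two integers, gcd × lcm = product, so the other is (25 × 9000) / 225 = 225000 / 225 = 1000.

1000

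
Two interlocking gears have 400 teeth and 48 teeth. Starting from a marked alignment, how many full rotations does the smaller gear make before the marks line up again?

25 rotations

The first common completion time is the LCM of the periods.
400 = 2^4 × 5^2
48 = 2^4 × 3
LCM(400, 48) = 2^4 × 3 × 5^2 = 1200.
Rotations for period 48: 1200 / 48 = 25.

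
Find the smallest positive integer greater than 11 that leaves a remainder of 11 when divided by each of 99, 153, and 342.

N − 11 must be a common multiple of 99, 153, and 342.
99 = 3^2 × 11
153 = 3^2 × 17
342 = 2 × 3^2 × 19
LCM(99, 153, 342) = 2 × 3^2 × 11 × 17 × 19 = 63954.
Smallest N > 11 is LCM + 11 = 63954 + 11 = 63965.

63965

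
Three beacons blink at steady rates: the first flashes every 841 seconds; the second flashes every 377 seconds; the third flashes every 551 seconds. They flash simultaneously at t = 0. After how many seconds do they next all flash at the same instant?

We need the least common multiple of the intervals.
841 = 29^2
377 = 13 × 29
551 = 19 × 29
LCM(841, 377, 551) = 13 × 19 × 29^2 = 207727.

207727 seconds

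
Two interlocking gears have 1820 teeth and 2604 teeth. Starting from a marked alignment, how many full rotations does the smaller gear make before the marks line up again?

All finish a whole number of cycles simultaneously at t = LCM of the periods.
1820 = 2^2 × 5 × 7 × 13
2604 = 2^2 × 3 × 7 × 31
LCM(1820, 2604) = 2^2 × 3 × 5 × 7 × 13 × 31 = 169260.
Rotations for period 1820: 169260 / 1820 = 93.

93 rotations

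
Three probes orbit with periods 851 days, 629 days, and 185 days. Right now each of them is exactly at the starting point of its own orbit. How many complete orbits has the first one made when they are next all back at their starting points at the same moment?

85 orbits

The first common completion time is the LCM of the periods.
851 = 23 × 37
629 = 17 × 37
185 = 5 × 37
LCM(851, 629, 185) = 5 × 17 × 23 × 37 = 72335.
Orbits for period 851: 72335 / 851 = 85.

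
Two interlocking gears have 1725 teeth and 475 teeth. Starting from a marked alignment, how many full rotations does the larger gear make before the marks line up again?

19 rotations

The first common completion time is the LCM of the periods.
1725 = 3 × 5^2 × 23
475 = 5^2 × 19
LCM(1725, 475) = 3 × 5^2 × 19 × 23 = 32775.
Rotations for period 1725: 32775 / 1725 = 19.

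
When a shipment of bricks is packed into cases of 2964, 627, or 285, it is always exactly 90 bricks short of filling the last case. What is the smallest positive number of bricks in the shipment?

Being 90 short of a full case of size k means N ≡ −90 (mod k), i.e. N + 90 is a multiple of each size.
2964 = 2^2 × 3 × 13 × 19
627 = 3 × 11 × 19
285 = 3 × 5 × 19
LCM(2964, 627, 285) = 2^2 × 3 × 5 × 11 × 13 × 19 = 163020.
Smallest positive N is 163020 − 90 = 162930.

162930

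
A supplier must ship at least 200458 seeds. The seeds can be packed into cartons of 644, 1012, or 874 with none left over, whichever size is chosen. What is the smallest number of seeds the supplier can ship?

The number of seeds must be a common multiple of 644, 1012, and 874, so a multiple of their LCM.
644 = 2^2 × 7 × 23
1012 = 2^2 × 11 × 23
874 = 2 × 19 × 23
LCM(644, 1012, 874) = 2^2 × 7 × 11 × 19 × 23 = 134596.
Smallest multiple of 134596 that is ≥ 200458: ⌈200458/134596⌉ × 134596 = 2 × 134596 = 269192.

269192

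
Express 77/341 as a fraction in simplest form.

77 = 7 × 11
341 = 11 × 31
gcd(77, 341) = 11.
Divide numerator and denominator by 11: 77/341 = 7/31.

7/31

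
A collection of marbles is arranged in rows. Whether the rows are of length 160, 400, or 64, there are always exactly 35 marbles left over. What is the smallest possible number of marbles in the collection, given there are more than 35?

N − 35 must be a common multiple of 160, 400, and 64.
160 = 2^5 × 5
400 = 2^4 × 5^2
64 = 2^6
LCM(160, 400, 64) = 2^6 × 5^2 = 1600.
Smallest N > 35 is LCM + 35 = 1600 + 35 = 1635.

1635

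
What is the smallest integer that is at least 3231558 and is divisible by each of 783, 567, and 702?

The integer must be a common multiple of 783, 567, and 702, so a multiple of their LCM.
783 = 3^3 × 29
567 = 3^4 × 7
702 = 2 × 3^3 × 13
LCM(783, 567, 702) = 2 × 3^4 × 7 × 13 × 29 = 427518.
Smallest multiple of 427518 that is ≥ 3231558: ⌈3231558/427518⌉ × 427518 = 8 × 427518 = 3420144.

3420144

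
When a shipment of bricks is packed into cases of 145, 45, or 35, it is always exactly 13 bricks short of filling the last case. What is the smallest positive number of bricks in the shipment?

9122

Being 13 short of a full case of size k means N ≡ −13 (mod k), i.e. N + 13 is a multiple of each size.
145 = 5 × 29
45 = 3^2 × 5
35 = 5 × 7
LCM(145, 45, 35) = 3^2 × 5 × 7 × 29 = 9135.
Smallest positive N is 9135 − 13 = 9122.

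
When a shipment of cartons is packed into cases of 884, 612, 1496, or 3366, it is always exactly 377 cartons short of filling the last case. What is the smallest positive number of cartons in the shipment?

174655

Being 377 short of a full case of size k means N ≡ −377 (mod k), i.e. N + 377 is a multiple of each size.
884 = 2^2 × 13 × 17
612 = 2^2 × 3^2 × 17
1496 = 2^3 × 11 × 17
3366 = 2 × 3^2 × 11 × 17
LCM(884, 612, 1496, 3366) = 2^3 × 3^2 × 11 × 13 × 17 = 175032.
Smallest positive N is 175032 − 377 = 174655.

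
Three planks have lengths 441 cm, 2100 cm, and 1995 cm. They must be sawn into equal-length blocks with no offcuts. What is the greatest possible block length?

This is the greatest common divisor of 441, 2100, and 1995.
441 = 3^2 × 7^2
2100 = 2^2 × 3 × 5^2 × 7
1995 = 3 × 5 × 7 × 19
gcd(441, 2100, 1995) = 3 × 7 = 21.

21 cm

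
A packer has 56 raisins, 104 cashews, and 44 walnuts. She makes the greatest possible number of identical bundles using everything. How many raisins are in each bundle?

14

Number of bundles = gcd(56, 104, 44).
56 = 2^3 × 7
104 = 2^3 × 13
44 = 2^2 × 11
gcd(56, 104, 44) = 2^2 = 4.
raisins per bundle = 56 / 4 = 14.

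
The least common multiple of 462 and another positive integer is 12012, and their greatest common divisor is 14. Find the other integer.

364

gcd × lcm = product of the two integers, so the other integer is (14 × 12012) / 462 = 364.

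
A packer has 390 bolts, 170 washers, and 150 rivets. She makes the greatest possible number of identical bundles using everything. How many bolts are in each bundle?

39

Number of bundles = gcd(390, 170, 150).
390 = 2 × 3 × 5 × 13
170 = 2 × 5 × 17
150 = 2 × 3 × 5^2
gcd(390, 170, 150) = 2 × 5 = 10.
bolts per bundle = 390 / 10 = 39.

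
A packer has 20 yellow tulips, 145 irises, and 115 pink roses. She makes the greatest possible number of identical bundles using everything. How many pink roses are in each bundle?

Number of bundles = gcd(20, 145, 115).
20 = 2^2 × 5
145 = 5 × 29
115 = 5 × 23
gcd(20, 145, 115) = 5.
pink roses per bundle = 115 / 5 = 23.

23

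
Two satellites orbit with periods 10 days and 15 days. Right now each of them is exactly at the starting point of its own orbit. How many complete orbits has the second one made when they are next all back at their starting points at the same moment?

They are all back at their starting positions together after one LCM of the periods.
10 = 2 × 5
15 = 3 × 5
LCM(10, 15) = 2 × 3 × 5 = 30.
Orbits for period 15: 30 / 15 = 2.

2 orbits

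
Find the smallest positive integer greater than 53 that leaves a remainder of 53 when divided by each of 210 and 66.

2363

N − 53 must be a common multiple of 210 and 66.
210 = 2 × 3 × 5 × 7
66 = 2 × 3 × 11
LCM(210, 66) = 2 × 3 × 5 × 7 × 11 = 2310.
Smallest N > 53 is LCM + 53 = 2310 + 53 = 2363.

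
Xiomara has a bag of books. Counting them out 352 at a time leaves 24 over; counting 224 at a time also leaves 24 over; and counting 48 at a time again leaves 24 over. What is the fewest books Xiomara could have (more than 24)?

N − 24 must be a common multiple of 352, 224, and 48.
352 = 2^5 × 11
224 = 2^5 × 7
48 = 2^4 × 3
LCM(352, 224, 48) = 2^5 × 3 × 7 × 11 = 7392.
Smallest N > 24 is LCM + 24 = 7392 + 24 = 7416.

7416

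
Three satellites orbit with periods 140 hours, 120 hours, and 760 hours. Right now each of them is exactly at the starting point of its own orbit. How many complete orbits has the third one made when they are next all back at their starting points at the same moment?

The first common completion time is the LCM of the periods.
140 = 2^2 × 5 × 7
120 = 2^3 × 3 × 5
760 = 2^3 × 5 × 19
LCM(140, 120, 760) = 2^3 × 3 × 5 × 7 × 19 = 15960.
Orbits for period 760: 15960 / 760 = 21.

21 orbits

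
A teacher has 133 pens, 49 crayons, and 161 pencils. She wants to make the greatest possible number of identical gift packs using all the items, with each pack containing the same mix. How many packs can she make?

7 packs

The pack count must divide each quantity, so the greatest is gcd(133, 49, 161).
133 = 7 × 19
49 = 7^2
161 = 7 × 23
gcd(133, 49, 161) = 7.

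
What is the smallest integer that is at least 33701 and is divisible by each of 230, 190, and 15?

39330

The integer must be a common multiple of 230, 190, and 15, so a multiple of their LCM.
230 = 2 × 5 × 23
190 = 2 × 5 × 19
15 = 3 × 5
LCM(230, 190, 15) = 2 × 3 × 5 × 19 × 23 = 13110.
Smallest multiple of 13110 that is ≥ 33701: ⌈33701/13110⌉ × 13110 = 3 × 13110 = 39330.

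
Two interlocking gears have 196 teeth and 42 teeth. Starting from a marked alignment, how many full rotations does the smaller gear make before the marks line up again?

14 rotations

They are all back at their starting positions together after one LCM of the periods.
196 = 2^2 × 7^2
42 = 2 × 3 × 7
LCM(196, 42) = 2^2 × 3 × 7^2 = 588.
Rotations for period 42: 588 / 42 = 14.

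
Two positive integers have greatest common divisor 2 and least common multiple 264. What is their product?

For any two positive integers, gcd × lcm = product = 2 × 264 = 528.

528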